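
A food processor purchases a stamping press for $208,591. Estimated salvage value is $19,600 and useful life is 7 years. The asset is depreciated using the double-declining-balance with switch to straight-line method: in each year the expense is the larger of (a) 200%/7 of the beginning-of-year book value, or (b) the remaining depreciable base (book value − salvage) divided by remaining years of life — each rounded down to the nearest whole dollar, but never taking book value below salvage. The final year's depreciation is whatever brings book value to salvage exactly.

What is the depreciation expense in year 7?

$8,104

Depreciable base = $208,591 − $19,600 = $188,991.
Year 1: DB = ⌊$208,591 × 200%/7⌋ = $59,597; SL = ⌊$188,991/7⌋ = $26,998 → take DB $59,597. Book value $148,994.
Year 2: DB = ⌊$148,994 × 200%/7⌋ = $42,569; SL = ⌊$129,394/6⌋ = $21,565 → take DB $42,569. Book value $106,425.
Year 3: DB = ⌊$106,425 × 200%/7⌋ = $30,407; SL = ⌊$86,825/5⌋ = $17,365 → take DB $30,407. Book value $76,018.
Year 4: DB = ⌊$76,018 × 200%/7⌋ = $21,719; SL = ⌊$56,418/4⌋ = $14,104 → take DB $21,719. Book value $54,299.
Year 5: DB = ⌊$54,299 × 200%/7⌋ = $15,514; SL = ⌊$34,699/3⌋ = $11,566 → take DB $15,514. Book value $38,785.
Year 6: DB = ⌊$38,785 × 200%/7⌋ = $11,081; SL = ⌊$19,185/2⌋ = $9,592 → take DB $11,081. Book value $27,704.
Year 7 (final): $27,704 − $19,600 = $8,104. Book value $19,600.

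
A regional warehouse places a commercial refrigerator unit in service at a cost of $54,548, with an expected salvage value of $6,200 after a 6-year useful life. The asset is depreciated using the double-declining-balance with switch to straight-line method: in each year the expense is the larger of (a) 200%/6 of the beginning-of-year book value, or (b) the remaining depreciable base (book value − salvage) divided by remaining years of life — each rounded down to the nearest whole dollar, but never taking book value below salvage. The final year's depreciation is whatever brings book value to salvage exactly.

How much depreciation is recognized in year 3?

Depreciable base = $54,548 − $6,200 = $48,348.
Year 1: DB = ⌊$54,548 × 200%/6⌋ = $18,182; SL = ⌊$48,348/6⌋ = $8,058 → take DB $18,182. Book value $36,366.
Year 2: DB = ⌊$36,366 × 200%/6⌋ = $12,122; SL = ⌊$30,166/5⌋ = $6,033 → take DB $12,122. Book value $24,244.
Year 3: DB = ⌊$24,244 × 200%/6⌋ = $8,081; SL = ⌊$18,044/4⌋ = $4,511 → take DB $8,081. Book value $16,163.

$8,081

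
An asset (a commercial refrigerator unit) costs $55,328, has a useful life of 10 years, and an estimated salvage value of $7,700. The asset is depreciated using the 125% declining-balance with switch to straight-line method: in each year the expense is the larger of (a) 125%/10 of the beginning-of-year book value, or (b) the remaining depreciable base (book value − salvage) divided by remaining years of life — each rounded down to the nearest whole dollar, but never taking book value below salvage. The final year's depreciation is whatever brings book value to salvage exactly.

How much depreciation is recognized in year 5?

Depreciable base = $55,328 − $7,700 = $47,628.
Year 1: DB = ⌊$55,328 × 125%/10⌋ = $6,916; SL = ⌊$47,628/10⌋ = $4,762 → take DB $6,916. Book value $48,412.
Year 2: DB = ⌊$48,412 × 125%/10⌋ = $6,051; SL = ⌊$40,712/9⌋ = $4,523 → take DB $6,051. Book value $42,361.
Year 3: DB = ⌊$42,361 × 125%/10⌋ = $5,295; SL = ⌊$34,661/8⌋ = $4,332 → take DB $5,295. Book value $37,066.
Year 4: DB = ⌊$37,066 × 125%/10⌋ = $4,633; SL = ⌊$29,366/7⌋ = $4,195 → take DB $4,633. Book value $32,433.
Year 5: DB = ⌊$32,433 × 125%/10⌋ = $4,054; SL = ⌊$24,733/6⌋ = $4,122 → take SL $4,122. Book value $28,311.

$4,122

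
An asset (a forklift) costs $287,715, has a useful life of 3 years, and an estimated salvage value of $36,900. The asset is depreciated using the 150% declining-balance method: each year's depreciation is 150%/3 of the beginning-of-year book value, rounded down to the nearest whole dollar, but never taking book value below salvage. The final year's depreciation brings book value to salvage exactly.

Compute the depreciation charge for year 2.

Depreciable base = $287,715 − $36,900 = $250,815.
Year 1: ⌊$287,715 × 150%/3⌋ = $143,857. Book value $143,858.
Year 2: ⌊$143,858 × 150%/3⌋ = $71,929. Book value $71,929.

$71,929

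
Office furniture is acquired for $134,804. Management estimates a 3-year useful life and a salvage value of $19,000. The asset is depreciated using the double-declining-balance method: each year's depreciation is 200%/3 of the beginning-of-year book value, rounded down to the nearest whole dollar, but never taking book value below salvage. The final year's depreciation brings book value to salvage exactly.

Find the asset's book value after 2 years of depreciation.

$19,000

Depreciable base = $134,804 − $19,000 = $115,804.
Year 1: ⌊$134,804 × 200%/3⌋ = $89,869. Book value $44,935.
Year 2: ⌊$44,935 × 200%/3⌋ = $29,956, capped at $25,935. Book value $19,000.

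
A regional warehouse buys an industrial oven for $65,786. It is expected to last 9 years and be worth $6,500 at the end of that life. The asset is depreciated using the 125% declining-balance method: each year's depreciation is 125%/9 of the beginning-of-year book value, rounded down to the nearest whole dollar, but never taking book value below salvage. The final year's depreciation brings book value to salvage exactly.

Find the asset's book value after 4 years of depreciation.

Depreciable base = $65,786 − $6,500 = $59,286.
Year 1: ⌊$65,786 × 125%/9⌋ = $9,136. Book value $56,650.
Year 2: ⌊$56,650 × 125%/9⌋ = $7,868. Book value $48,782.
Year 3: ⌊$48,782 × 125%/9⌋ = $6,775. Book value $42,007.
Year 4: ⌊$42,007 × 125%/9⌋ = $5,834. Book value $36,173.

$36,173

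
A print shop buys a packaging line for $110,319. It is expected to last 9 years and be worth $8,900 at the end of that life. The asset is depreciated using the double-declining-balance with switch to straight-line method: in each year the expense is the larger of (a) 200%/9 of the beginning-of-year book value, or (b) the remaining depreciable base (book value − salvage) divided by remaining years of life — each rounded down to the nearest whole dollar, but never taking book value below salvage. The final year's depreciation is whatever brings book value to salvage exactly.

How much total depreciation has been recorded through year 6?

$85,895

Depreciable base = $110,319 − $8,900 = $101,419.
Year 1: DB = ⌊$110,319 × 200%/9⌋ = $24,515; SL = ⌊$101,419/9⌋ = $11,268 → take DB $24,515. Book value $85,804.
Year 2: DB = ⌊$85,804 × 200%/9⌋ = $19,067; SL = ⌊$76,904/8⌋ = $9,613 → take DB $19,067. Book value $66,737.
Year 3: DB = ⌊$66,737 × 200%/9⌋ = $14,830; SL = ⌊$57,837/7⌋ = $8,262 → take DB $14,830. Book value $51,907.
Year 4: DB = ⌊$51,907 × 200%/9⌋ = $11,534; SL = ⌊$43,007/6⌋ = $7,167 → take DB $11,534. Book value $40,373.
Year 5: DB = ⌊$40,373 × 200%/9⌋ = $8,971; SL = ⌊$31,473/5⌋ = $6,294 → take DB $8,971. Book value $31,402.
Year 6: DB = ⌊$31,402 × 200%/9⌋ = $6,978; SL = ⌊$22,502/4⌋ = $5,625 → take DB $6,978. Book value $24,424.
Accumulated through year 6 = $110,319 − $24,424 = $85,895.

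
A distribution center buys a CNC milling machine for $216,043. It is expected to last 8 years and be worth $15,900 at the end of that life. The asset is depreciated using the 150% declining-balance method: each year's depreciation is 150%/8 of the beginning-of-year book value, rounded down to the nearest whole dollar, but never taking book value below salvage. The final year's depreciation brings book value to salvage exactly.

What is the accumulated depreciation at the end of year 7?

Depreciable base = $216,043 − $15,900 = $200,143.
Year 1: ⌊$216,043 × 150%/8⌋ = $40,508. Book value $175,535.
Year 2: ⌊$175,535 × 150%/8⌋ = $32,912. Book value $142,623.
Year 3: ⌊$142,623 × 150%/8⌋ = $26,741. Book value $115,882.
Year 4: ⌊$115,882 × 150%/8⌋ = $21,727. Book value $94,155.
Year 5: ⌊$94,155 × 150%/8⌋ = $17,654. Book value $76,501.
Year 6: ⌊$76,501 × 150%/8⌋ = $14,343. Book value $62,158.
Year 7: ⌊$62,158 × 150%/8⌋ = $11,654. Book value $50,504.
Accumulated through year 7 = $216,043 − $50,504 = $165,539.

$165,539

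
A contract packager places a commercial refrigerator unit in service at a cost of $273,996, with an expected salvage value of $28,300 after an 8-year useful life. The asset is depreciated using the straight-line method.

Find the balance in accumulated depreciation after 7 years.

$214,984

Depreciable base = $273,996 − $28,300 = $245,696.
Annual expense = $245,696 / 8 = $30,712.
End of year 1: book value $243,284.
End of year 2: book value $212,572.
End of year 3: book value $181,860.
End of year 4: book value $151,148.
End of year 5: book value $120,436.
End of year 6: book value $89,724.
End of year 7: book value $59,012.
Accumulated through year 7 = $273,996 − $59,012 = $214,984.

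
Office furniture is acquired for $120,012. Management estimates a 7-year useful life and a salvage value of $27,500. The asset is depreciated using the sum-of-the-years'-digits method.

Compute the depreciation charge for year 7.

Depreciable base = $120,012 − $27,500 = $92,512.
Sum of the years' digits = 7+6+5+4+3+2+1 = 28.
Year 1: $92,512 × 7/28 = $23,128. Book value $96,884.
Year 2: $92,512 × 6/28 = $19,824. Book value $77,060.
Year 3: $92,512 × 5/28 = $16,520. Book value $60,540.
Year 4: $92,512 × 4/28 = $13,216. Book value $47,324.
Year 5: $92,512 × 3/28 = $9,912. Book value $37,412.
Year 6: $92,512 × 2/28 = $6,608. Book value $30,804.
Year 7: $92,512 × 1/28 = $3,304. Book value $27,500.

$3,304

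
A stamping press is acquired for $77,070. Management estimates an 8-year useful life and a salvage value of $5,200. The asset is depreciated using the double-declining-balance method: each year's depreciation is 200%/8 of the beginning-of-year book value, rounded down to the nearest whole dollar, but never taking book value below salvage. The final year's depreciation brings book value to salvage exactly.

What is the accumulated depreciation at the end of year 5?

Depreciable base = $77,070 − $5,200 = $71,870.
Year 1: ⌊$77,070 × 200%/8⌋ = $19,267. Book value $57,803.
Year 2: ⌊$57,803 × 200%/8⌋ = $14,450. Book value $43,353.
Year 3: ⌊$43,353 × 200%/8⌋ = $10,838. Book value $32,515.
Year 4: ⌊$32,515 × 200%/8⌋ = $8,128. Book value $24,387.
Year 5: ⌊$24,387 × 200%/8⌋ = $6,096. Book value $18,291.
Accumulated through year 5 = $77,070 − $18,291 = $58,779.

$58,779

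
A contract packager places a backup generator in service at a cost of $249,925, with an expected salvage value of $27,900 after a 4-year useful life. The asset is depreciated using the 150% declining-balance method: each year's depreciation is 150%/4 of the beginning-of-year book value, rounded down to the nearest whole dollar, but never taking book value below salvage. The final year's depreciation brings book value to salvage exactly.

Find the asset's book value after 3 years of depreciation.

$61,018

Depreciable base = $249,925 − $27,900 = $222,025.
Year 1: ⌊$249,925 × 150%/4⌋ = $93,721. Book value $156,204.
Year 2: ⌊$156,204 × 150%/4⌋ = $58,576. Book value $97,628.
Year 3: ⌊$97,628 × 150%/4⌋ = $36,610. Book value $61,018.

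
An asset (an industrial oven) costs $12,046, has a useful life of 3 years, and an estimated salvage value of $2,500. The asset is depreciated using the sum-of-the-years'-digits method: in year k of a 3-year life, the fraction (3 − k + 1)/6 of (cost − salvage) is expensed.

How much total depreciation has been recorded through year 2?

Depreciable base = $12,046 − $2,500 = $9,546.
Sum of the years' digits = 3+2+1 = 6.
Year 1: $9,546 × 3/6 = $4,773. Book value $7,273.
Year 2: $9,546 × 2/6 = $3,182. Book value $4,091.
Accumulated through year 2 = $12,046 − $4,091 = $7,955.

$7,955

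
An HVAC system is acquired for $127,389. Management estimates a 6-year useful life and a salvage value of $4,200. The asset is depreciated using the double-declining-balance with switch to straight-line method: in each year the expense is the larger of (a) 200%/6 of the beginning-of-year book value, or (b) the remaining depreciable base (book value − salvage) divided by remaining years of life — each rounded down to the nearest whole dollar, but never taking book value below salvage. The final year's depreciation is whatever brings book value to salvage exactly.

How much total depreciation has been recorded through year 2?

Depreciable base = $127,389 − $4,200 = $123,189.
Year 1: DB = ⌊$127,389 × 200%/6⌋ = $42,463; SL = ⌊$123,189/6⌋ = $20,531 → take DB $42,463. Book value $84,926.
Year 2: DB = ⌊$84,926 × 200%/6⌋ = $28,308; SL = ⌊$80,726/5⌋ = $16,145 → take DB $28,308. Book value $56,618.
Accumulated through year 2 = $127,389 − $56,618 = $70,771.

$70,771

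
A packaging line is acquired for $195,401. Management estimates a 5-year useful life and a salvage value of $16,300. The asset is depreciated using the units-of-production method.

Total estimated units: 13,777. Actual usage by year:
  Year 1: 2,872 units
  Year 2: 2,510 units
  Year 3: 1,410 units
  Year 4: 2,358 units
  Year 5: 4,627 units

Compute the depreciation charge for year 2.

Depreciable base = $195,401 − $16,300 = $179,101.
Rate = $179,101 / 13,777 units = $13 per unit.
Year 1: 2,872 × $13 = $37,336. Book value $158,065.
Year 2: 2,510 × $13 = $32,630. Book value $125,435.

$32,630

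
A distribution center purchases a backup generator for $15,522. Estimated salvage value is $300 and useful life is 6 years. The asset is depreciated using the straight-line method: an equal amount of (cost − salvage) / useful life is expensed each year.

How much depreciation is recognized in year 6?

$2,537

Depreciable base = $15,522 − $300 = $15,222.
Annual expense = $15,222 / 6 = $2,537.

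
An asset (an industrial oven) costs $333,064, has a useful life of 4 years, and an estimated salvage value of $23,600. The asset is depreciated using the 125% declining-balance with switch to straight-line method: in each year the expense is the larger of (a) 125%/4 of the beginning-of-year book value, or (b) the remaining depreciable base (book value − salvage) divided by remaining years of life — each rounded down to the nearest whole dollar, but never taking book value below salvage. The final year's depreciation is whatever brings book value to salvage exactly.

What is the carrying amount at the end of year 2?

Depreciable base = $333,064 − $23,600 = $309,464.
Year 1: DB = ⌊$333,064 × 125%/4⌋ = $104,082; SL = ⌊$309,464/4⌋ = $77,366 → take DB $104,082. Book value $228,982.
Year 2: DB = ⌊$228,982 × 125%/4⌋ = $71,556; SL = ⌊$205,382/3⌋ = $68,460 → take DB $71,556. Book value $157,426.

$157,426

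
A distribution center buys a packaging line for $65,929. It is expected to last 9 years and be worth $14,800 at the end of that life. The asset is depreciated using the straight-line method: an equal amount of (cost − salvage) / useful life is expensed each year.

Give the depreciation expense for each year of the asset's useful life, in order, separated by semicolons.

$5,681; $5,681; $5,681; $5,681; $5,681; $5,681; $5,681; $5,681; $5,681

Depreciable base = $65,929 − $14,800 = $51,129.
Annual expense = $51,129 / 9 = $5,681.
End of year 1: book value $60,248.
End of year 2: book value $54,567.
End of year 3: book value $48,886.
End of year 4: book value $43,205.
End of year 5: book value $37,524.
End of year 6: book value $31,843.
End of year 7: book value $26,162.
End of year 8: book value $20,481.
End of year 9: book value $14,800.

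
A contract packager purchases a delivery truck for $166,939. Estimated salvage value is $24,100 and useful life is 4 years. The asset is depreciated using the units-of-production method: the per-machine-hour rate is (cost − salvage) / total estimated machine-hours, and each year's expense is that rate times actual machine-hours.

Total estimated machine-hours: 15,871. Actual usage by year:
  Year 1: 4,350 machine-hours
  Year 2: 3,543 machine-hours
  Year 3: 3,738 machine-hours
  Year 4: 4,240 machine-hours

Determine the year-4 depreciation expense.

Depreciable base = $166,939 − $24,100 = $142,839.
Rate = $142,839 / 15,871 machine-hours = $9 per machine-hour.
Year 1: 4,350 × $9 = $39,150. Book value $127,789.
Year 2: 3,543 × $9 = $31,887. Book value $95,902.
Year 3: 3,738 × $9 = $33,642. Book value $62,260.
Year 4: 4,240 × $9 = $38,160. Book value $24,100.

$38,160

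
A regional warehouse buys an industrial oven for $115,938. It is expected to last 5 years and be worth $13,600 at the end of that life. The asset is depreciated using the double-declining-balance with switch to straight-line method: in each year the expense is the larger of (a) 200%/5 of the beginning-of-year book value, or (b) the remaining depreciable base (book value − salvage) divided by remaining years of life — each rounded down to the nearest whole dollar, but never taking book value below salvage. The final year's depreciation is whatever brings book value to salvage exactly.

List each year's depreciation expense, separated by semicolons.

Depreciable base = $115,938 − $13,600 = $102,338.
Year 1: DB = ⌊$115,938 × 200%/5⌋ = $46,375; SL = ⌊$102,338/5⌋ = $20,467 → take DB $46,375. Book value $69,563.
Year 2: DB = ⌊$69,563 × 200%/5⌋ = $27,825; SL = ⌊$55,963/4⌋ = $13,990 → take DB $27,825. Book value $41,738.
Year 3: DB = ⌊$41,738 × 200%/5⌋ = $16,695; SL = ⌊$28,138/3⌋ = $9,379 → take DB $16,695. Book value $25,043.
Year 4: DB = ⌊$25,043 × 200%/5⌋ = $10,017; SL = ⌊$11,443/2⌋ = $5,721 → take DB $10,017. Book value $15,026.
Year 5 (final): $15,026 − $13,600 = $1,426. Book value $13,600.

$46,375; $27,825; $16,695; $10,017; $1,426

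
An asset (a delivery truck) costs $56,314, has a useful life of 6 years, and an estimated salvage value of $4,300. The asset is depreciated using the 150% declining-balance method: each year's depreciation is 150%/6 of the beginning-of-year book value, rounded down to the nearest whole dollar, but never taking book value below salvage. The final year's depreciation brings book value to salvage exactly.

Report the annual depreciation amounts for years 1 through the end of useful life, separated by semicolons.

$14,078; $10,559; $7,919; $5,939; $4,454; $9,065

Depreciable base = $56,314 − $4,300 = $52,014.
Year 1: ⌊$56,314 × 150%/6⌋ = $14,078. Book value $42,236.
Year 2: ⌊$42,236 × 150%/6⌋ = $10,559. Book value $31,677.
Year 3: ⌊$31,677 × 150%/6⌋ = $7,919. Book value $23,758.
Year 4: ⌊$23,758 × 150%/6⌋ = $5,939. Book value $17,819.
Year 5: ⌊$17,819 × 150%/6⌋ = $4,454. Book value $13,365.
Year 6 (final): $13,365 − $4,300 = $9,065. Book value $4,300.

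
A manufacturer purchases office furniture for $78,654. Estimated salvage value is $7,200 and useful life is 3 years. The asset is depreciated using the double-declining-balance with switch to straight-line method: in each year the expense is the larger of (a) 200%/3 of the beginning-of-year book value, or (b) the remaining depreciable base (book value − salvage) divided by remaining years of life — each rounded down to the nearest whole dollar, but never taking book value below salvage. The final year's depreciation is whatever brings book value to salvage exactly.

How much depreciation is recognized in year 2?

$17,478

Depreciable base = $78,654 − $7,200 = $71,454.
Year 1: DB = ⌊$78,654 × 200%/3⌋ = $52,436; SL = ⌊$71,454/3⌋ = $23,818 → take DB $52,436. Book value $26,218.
Year 2: DB = ⌊$26,218 × 200%/3⌋ = $17,478; SL = ⌊$19,018/2⌋ = $9,509 → take DB $17,478. Book value $8,740.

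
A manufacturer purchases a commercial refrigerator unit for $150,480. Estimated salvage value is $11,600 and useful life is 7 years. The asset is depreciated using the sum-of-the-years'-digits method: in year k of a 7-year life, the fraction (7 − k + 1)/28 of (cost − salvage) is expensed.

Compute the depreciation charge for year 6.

Depreciable base = $150,480 − $11,600 = $138,880.
Sum of the years' digits = 7+6+5+4+3+2+1 = 28.
Year 1: $138,880 × 7/28 = $34,720. Book value $115,760.
Year 2: $138,880 × 6/28 = $29,760. Book value $86,000.
Year 3: $138,880 × 5/28 = $24,800. Book value $61,200.
Year 4: $138,880 × 4/28 = $19,840. Book value $41,360.
Year 5: $138,880 × 3/28 = $14,880. Book value $26,480.
Year 6: $138,880 × 2/28 = $9,920. Book value $16,560.

$9,920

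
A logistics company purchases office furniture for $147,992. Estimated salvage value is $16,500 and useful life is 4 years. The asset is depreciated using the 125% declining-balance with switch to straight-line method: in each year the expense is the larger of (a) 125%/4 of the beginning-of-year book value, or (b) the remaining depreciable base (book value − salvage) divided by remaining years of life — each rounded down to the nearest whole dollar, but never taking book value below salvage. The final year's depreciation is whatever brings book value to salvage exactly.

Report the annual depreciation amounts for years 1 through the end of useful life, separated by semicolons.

$46,247; $31,795; $26,725; $26,725

Depreciable base = $147,992 − $16,500 = $131,492.
Year 1: DB = ⌊$147,992 × 125%/4⌋ = $46,247; SL = ⌊$131,492/4⌋ = $32,873 → take DB $46,247. Book value $101,745.
Year 2: DB = ⌊$101,745 × 125%/4⌋ = $31,795; SL = ⌊$85,245/3⌋ = $28,415 → take DB $31,795. Book value $69,950.
Year 3: DB = ⌊$69,950 × 125%/4⌋ = $21,859; SL = ⌊$53,450/2⌋ = $26,725 → take SL $26,725. Book value $43,225.
Year 4 (final): $43,225 − $16,500 = $26,725. Book value $16,500.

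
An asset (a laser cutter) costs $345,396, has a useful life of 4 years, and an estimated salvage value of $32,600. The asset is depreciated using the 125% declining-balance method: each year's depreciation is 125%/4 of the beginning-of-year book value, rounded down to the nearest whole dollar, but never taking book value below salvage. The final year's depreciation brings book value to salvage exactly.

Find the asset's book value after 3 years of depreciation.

Depreciable base = $345,396 − $32,600 = $312,796.
Year 1: ⌊$345,396 × 125%/4⌋ = $107,936. Book value $237,460.
Year 2: ⌊$237,460 × 125%/4⌋ = $74,206. Book value $163,254.
Year 3: ⌊$163,254 × 125%/4⌋ = $51,016. Book value $112,238.

$112,238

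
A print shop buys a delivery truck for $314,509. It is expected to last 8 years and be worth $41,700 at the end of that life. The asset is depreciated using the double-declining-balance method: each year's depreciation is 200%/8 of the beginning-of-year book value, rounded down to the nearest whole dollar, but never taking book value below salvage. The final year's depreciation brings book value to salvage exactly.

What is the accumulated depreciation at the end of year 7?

Depreciable base = $314,509 − $41,700 = $272,809.
Year 1: ⌊$314,509 × 200%/8⌋ = $78,627. Book value $235,882.
Year 2: ⌊$235,882 × 200%/8⌋ = $58,970. Book value $176,912.
Year 3: ⌊$176,912 × 200%/8⌋ = $44,228. Book value $132,684.
Year 4: ⌊$132,684 × 200%/8⌋ = $33,171. Book value $99,513.
Year 5: ⌊$99,513 × 200%/8⌋ = $24,878. Book value $74,635.
Year 6: ⌊$74,635 × 200%/8⌋ = $18,658. Book value $55,977.
Year 7: ⌊$55,977 × 200%/8⌋ = $13,994. Book value $41,983.
Accumulated through year 7 = $314,509 − $41,983 = $272,526.

$272,526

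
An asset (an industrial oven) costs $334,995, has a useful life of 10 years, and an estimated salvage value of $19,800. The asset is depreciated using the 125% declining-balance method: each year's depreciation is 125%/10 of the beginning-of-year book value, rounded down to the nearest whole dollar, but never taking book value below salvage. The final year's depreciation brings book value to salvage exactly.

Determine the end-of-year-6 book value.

Depreciable base = $334,995 − $19,800 = $315,195.
Year 1: ⌊$334,995 × 125%/10⌋ = $41,874. Book value $293,121.
Year 2: ⌊$293,121 × 125%/10⌋ = $36,640. Book value $256,481.
Year 3: ⌊$256,481 × 125%/10⌋ = $32,060. Book value $224,421.
Year 4: ⌊$224,421 × 125%/10⌋ = $28,052. Book value $196,369.
Year 5: ⌊$196,369 × 125%/10⌋ = $24,546. Book value $171,823.
Year 6: ⌊$171,823 × 125%/10⌋ = $21,477. Book value $150,346.

$150,346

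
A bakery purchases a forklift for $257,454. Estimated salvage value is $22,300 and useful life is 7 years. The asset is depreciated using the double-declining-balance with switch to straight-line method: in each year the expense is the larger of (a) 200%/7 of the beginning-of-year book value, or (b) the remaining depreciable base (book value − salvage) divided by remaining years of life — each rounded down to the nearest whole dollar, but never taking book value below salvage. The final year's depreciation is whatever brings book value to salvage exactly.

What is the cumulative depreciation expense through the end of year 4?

Depreciable base = $257,454 − $22,300 = $235,154.
Year 1: DB = ⌊$257,454 × 200%/7⌋ = $73,558; SL = ⌊$235,154/7⌋ = $33,593 → take DB $73,558. Book value $183,896.
Year 2: DB = ⌊$183,896 × 200%/7⌋ = $52,541; SL = ⌊$161,596/6⌋ = $26,932 → take DB $52,541. Book value $131,355.
Year 3: DB = ⌊$131,355 × 200%/7⌋ = $37,530; SL = ⌊$109,055/5⌋ = $21,811 → take DB $37,530. Book value $93,825.
Year 4: DB = ⌊$93,825 × 200%/7⌋ = $26,807; SL = ⌊$71,525/4⌋ = $17,881 → take DB $26,807. Book value $67,018.
Accumulated through year 4 = $257,454 − $67,018 = $190,436.

$190,436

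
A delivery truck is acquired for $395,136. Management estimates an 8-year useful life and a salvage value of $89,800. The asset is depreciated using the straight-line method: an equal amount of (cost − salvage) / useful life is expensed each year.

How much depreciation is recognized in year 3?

Depreciable base = $395,136 − $89,800 = $305,336.
Annual expense = $305,336 / 8 = $38,167.

$38,167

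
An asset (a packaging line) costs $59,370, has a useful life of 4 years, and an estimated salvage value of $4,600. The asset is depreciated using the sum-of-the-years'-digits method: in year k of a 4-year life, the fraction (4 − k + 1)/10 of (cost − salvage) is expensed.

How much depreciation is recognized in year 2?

Depreciable base = $59,370 − $4,600 = $54,770.
Sum of the years' digits = 4+3+2+1 = 10.
Year 1: $54,770 × 4/10 = $21,908. Book value $37,462.
Year 2: $54,770 × 3/10 = $16,431. Book value $21,031.

$16,431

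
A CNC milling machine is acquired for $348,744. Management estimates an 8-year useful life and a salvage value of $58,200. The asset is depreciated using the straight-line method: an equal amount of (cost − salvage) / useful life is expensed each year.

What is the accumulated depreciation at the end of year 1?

$36,318

Depreciable base = $348,744 − $58,200 = $290,544.
Annual expense = $290,544 / 8 = $36,318.
End of year 1: book value $312,426.
Accumulated through year 1 = $348,744 − $312,426 = $36,318.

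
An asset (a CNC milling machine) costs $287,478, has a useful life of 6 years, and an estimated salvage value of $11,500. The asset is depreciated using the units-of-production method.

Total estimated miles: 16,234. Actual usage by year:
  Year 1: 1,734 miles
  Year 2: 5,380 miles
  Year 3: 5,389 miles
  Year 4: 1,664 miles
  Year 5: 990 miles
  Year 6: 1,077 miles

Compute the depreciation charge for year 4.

$28,288

Depreciable base = $287,478 − $11,500 = $275,978.
Rate = $275,978 / 16,234 miles = $17 per mile.
Year 1: 1,734 × $17 = $29,478. Book value $258,000.
Year 2: 5,380 × $17 = $91,460. Book value $166,540.
Year 3: 5,389 × $17 = $91,613. Book value $74,927.
Year 4: 1,664 × $17 = $28,288. Book value $46,639.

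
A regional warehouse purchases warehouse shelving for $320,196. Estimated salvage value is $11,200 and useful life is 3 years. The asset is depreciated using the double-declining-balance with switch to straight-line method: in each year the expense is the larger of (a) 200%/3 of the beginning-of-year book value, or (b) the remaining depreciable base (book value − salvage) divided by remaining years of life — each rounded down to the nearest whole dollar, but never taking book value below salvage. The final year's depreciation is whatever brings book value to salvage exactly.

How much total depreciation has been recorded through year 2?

$284,618

Depreciable base = $320,196 − $11,200 = $308,996.
Year 1: DB = ⌊$320,196 × 200%/3⌋ = $213,464; SL = ⌊$308,996/3⌋ = $102,998 → take DB $213,464. Book value $106,732.
Year 2: DB = ⌊$106,732 × 200%/3⌋ = $71,154; SL = ⌊$95,532/2⌋ = $47,766 → take DB $71,154. Book value $35,578.
Accumulated through year 2 = $320,196 − $35,578 = $284,618.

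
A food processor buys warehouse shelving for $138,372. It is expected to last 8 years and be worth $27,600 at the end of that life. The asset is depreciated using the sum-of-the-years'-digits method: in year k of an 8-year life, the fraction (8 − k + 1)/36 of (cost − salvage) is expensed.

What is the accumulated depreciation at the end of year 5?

Depreciable base = $138,372 − $27,600 = $110,772.
Sum of the years' digits = 8+7+6+5+4+3+2+1 = 36.
Year 1: $110,772 × 8/36 = $24,616. Book value $113,756.
Year 2: $110,772 × 7/36 = $21,539. Book value $92,217.
Year 3: $110,772 × 6/36 = $18,462. Book value $73,755.
Year 4: $110,772 × 5/36 = $15,385. Book value $58,370.
Year 5: $110,772 × 4/36 = $12,308. Book value $46,062.
Accumulated through year 5 = $138,372 − $46,062 = $92,310.

$92,310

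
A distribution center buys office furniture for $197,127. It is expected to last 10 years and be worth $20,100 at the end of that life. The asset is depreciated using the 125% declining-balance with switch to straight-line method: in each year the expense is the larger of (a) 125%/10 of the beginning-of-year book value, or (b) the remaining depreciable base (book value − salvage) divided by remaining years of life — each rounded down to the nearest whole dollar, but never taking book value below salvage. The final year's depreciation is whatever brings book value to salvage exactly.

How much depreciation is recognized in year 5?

Depreciable base = $197,127 − $20,100 = $177,027.
Year 1: DB = ⌊$197,127 × 125%/10⌋ = $24,640; SL = ⌊$177,027/10⌋ = $17,702 → take DB $24,640. Book value $172,487.
Year 2: DB = ⌊$172,487 × 125%/10⌋ = $21,560; SL = ⌊$152,387/9⌋ = $16,931 → take DB $21,560. Book value $150,927.
Year 3: DB = ⌊$150,927 × 125%/10⌋ = $18,865; SL = ⌊$130,827/8⌋ = $16,353 → take DB $18,865. Book value $132,062.
Year 4: DB = ⌊$132,062 × 125%/10⌋ = $16,507; SL = ⌊$111,962/7⌋ = $15,994 → take DB $16,507. Book value $115,555.
Year 5: DB = ⌊$115,555 × 125%/10⌋ = $14,444; SL = ⌊$95,455/6⌋ = $15,909 → take SL $15,909. Book value $99,646.

$15,909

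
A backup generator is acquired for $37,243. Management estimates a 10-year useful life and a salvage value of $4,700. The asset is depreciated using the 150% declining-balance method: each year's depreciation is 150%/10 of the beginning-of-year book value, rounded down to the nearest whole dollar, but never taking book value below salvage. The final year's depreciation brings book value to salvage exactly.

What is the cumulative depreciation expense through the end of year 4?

$17,800

Depreciable base = $37,243 − $4,700 = $32,543.
Year 1: ⌊$37,243 × 150%/10⌋ = $5,586. Book value $31,657.
Year 2: ⌊$31,657 × 150%/10⌋ = $4,748. Book value $26,909.
Year 3: ⌊$26,909 × 150%/10⌋ = $4,036. Book value $22,873.
Year 4: ⌊$22,873 × 150%/10⌋ = $3,430. Book value $19,443.
Accumulated through year 4 = $37,243 − $19,443 = $17,800.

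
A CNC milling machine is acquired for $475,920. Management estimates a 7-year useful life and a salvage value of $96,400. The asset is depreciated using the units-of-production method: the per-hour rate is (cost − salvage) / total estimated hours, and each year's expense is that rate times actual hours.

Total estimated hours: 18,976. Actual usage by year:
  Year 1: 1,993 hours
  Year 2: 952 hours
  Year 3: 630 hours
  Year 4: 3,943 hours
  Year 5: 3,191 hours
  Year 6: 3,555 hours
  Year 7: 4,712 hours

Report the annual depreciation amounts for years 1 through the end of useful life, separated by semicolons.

Depreciable base = $475,920 − $96,400 = $379,520.
Rate = $379,520 / 18,976 hours = $20 per hour.
Year 1: 1,993 × $20 = $39,860. Book value $436,060.
Year 2: 952 × $20 = $19,040. Book value $417,020.
Year 3: 630 × $20 = $12,600. Book value $404,420.
Year 4: 3,943 × $20 = $78,860. Book value $325,560.
Year 5: 3,191 × $20 = $63,820. Book value $261,740.
Year 6: 3,555 × $20 = $71,100. Book value $190,640.
Year 7: 4,712 × $20 = $94,240. Book value $96,400.

$39,860; $19,040; $12,600; $78,860; $63,820; $71,100; $94,240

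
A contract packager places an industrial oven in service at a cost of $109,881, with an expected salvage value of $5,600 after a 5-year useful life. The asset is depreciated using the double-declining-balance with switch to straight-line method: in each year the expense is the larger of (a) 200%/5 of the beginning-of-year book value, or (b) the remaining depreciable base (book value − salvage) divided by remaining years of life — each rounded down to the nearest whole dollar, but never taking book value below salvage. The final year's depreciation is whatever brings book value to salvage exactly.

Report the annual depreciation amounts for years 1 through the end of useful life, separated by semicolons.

$43,952; $26,371; $15,823; $9,494; $8,641

Depreciable base = $109,881 − $5,600 = $104,281.
Year 1: DB = ⌊$109,881 × 200%/5⌋ = $43,952; SL = ⌊$104,281/5⌋ = $20,856 → take DB $43,952. Book value $65,929.
Year 2: DB = ⌊$65,929 × 200%/5⌋ = $26,371; SL = ⌊$60,329/4⌋ = $15,082 → take DB $26,371. Book value $39,558.
Year 3: DB = ⌊$39,558 × 200%/5⌋ = $15,823; SL = ⌊$33,958/3⌋ = $11,319 → take DB $15,823. Book value $23,735.
Year 4: DB = ⌊$23,735 × 200%/5⌋ = $9,494; SL = ⌊$18,135/2⌋ = $9,067 → take DB $9,494. Book value $14,241.
Year 5 (final): $14,241 − $5,600 = $8,641. Book value $5,600.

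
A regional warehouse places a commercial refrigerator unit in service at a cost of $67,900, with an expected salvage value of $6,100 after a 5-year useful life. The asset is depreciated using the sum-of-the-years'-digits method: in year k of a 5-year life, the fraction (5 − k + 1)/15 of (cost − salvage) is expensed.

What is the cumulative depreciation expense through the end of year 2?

Depreciable base = $67,900 − $6,100 = $61,800.
Sum of the years' digits = 5+4+3+2+1 = 15.
Year 1: $61,800 × 5/15 = $20,600. Book value $47,300.
Year 2: $61,800 × 4/15 = $16,480. Book value $30,820.
Accumulated through year 2 = $67,900 − $30,820 = $37,080.

$37,080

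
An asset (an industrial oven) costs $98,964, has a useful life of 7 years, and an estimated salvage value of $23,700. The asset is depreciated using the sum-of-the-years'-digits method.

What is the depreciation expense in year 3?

$13,440

Depreciable base = $98,964 − $23,700 = $75,264.
Sum of the years' digits = 7+6+5+4+3+2+1 = 28.
Year 1: $75,264 × 7/28 = $18,816. Book value $80,148.
Year 2: $75,264 × 6/28 = $16,128. Book value $64,020.
Year 3: $75,264 × 5/28 = $13,440. Book value $50,580.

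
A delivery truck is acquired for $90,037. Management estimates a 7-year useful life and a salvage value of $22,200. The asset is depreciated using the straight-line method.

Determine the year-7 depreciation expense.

$9,691

Depreciable base = $90,037 − $22,200 = $67,837.
Annual expense = $67,837 / 7 = $9,691.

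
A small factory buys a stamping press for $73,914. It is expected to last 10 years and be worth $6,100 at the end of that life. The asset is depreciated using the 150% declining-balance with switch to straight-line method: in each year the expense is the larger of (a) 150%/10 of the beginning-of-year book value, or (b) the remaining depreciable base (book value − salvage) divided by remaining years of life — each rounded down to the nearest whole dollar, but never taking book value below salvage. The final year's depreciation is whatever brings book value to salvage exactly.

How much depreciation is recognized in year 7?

Depreciable base = $73,914 − $6,100 = $67,814.
Year 1: DB = ⌊$73,914 × 150%/10⌋ = $11,087; SL = ⌊$67,814/10⌋ = $6,781 → take DB $11,087. Book value $62,827.
Year 2: DB = ⌊$62,827 × 150%/10⌋ = $9,424; SL = ⌊$56,727/9⌋ = $6,303 → take DB $9,424. Book value $53,403.
Year 3: DB = ⌊$53,403 × 150%/10⌋ = $8,010; SL = ⌊$47,303/8⌋ = $5,912 → take DB $8,010. Book value $45,393.
Year 4: DB = ⌊$45,393 × 150%/10⌋ = $6,808; SL = ⌊$39,293/7⌋ = $5,613 → take DB $6,808. Book value $38,585.
Year 5: DB = ⌊$38,585 × 150%/10⌋ = $5,787; SL = ⌊$32,485/6⌋ = $5,414 → take DB $5,787. Book value $32,798.
Year 6: DB = ⌊$32,798 × 150%/10⌋ = $4,919; SL = ⌊$26,698/5⌋ = $5,339 → take SL $5,339. Book value $27,459.
Year 7: DB = ⌊$27,459 × 150%/10⌋ = $4,118; SL = ⌊$21,359/4⌋ = $5,339 → take SL $5,339. Book value $22,120.

$5,339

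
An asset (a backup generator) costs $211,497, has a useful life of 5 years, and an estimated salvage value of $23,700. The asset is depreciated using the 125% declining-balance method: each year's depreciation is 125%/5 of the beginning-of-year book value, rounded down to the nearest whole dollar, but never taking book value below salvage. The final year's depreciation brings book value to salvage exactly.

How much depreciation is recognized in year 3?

$29,742

Depreciable base = $211,497 − $23,700 = $187,797.
Year 1: ⌊$211,497 × 125%/5⌋ = $52,874. Book value $158,623.
Year 2: ⌊$158,623 × 125%/5⌋ = $39,655. Book value $118,968.
Year 3: ⌊$118,968 × 125%/5⌋ = $29,742. Book value $89,226.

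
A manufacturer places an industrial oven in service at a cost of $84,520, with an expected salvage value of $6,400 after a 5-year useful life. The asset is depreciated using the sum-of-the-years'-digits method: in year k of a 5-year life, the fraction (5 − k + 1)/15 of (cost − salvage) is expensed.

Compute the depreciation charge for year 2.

Depreciable base = $84,520 − $6,400 = $78,120.
Sum of the years' digits = 5+4+3+2+1 = 15.
Year 1: $78,120 × 5/15 = $26,040. Book value $58,480.
Year 2: $78,120 × 4/15 = $20,832. Book value $37,648.

$20,832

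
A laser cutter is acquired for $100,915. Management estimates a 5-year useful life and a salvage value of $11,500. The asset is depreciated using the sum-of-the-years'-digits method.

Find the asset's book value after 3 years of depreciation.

Depreciable base = $100,915 − $11,500 = $89,415.
Sum of the years' digits = 5+4+3+2+1 = 15.
Year 1: $89,415 × 5/15 = $29,805. Book value $71,110.
Year 2: $89,415 × 4/15 = $23,844. Book value $47,266.
Year 3: $89,415 × 3/15 = $17,883. Book value $29,383.

$29,383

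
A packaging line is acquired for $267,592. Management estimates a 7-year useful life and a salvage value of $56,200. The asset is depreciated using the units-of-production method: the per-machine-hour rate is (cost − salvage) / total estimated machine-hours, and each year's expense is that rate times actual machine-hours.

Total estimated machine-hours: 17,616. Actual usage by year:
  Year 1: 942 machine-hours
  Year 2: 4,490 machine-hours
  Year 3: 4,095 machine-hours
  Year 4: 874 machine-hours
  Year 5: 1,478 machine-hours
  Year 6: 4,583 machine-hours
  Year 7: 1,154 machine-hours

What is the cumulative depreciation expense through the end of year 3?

$114,324

Depreciable base = $267,592 − $56,200 = $211,392.
Rate = $211,392 / 17,616 machine-hours = $12 per machine-hour.
Year 1: 942 × $12 = $11,304. Book value $256,288.
Year 2: 4,490 × $12 = $53,880. Book value $202,408.
Year 3: 4,095 × $12 = $49,140. Book value $153,268.
Accumulated through year 3 = $267,592 − $153,268 = $114,324.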